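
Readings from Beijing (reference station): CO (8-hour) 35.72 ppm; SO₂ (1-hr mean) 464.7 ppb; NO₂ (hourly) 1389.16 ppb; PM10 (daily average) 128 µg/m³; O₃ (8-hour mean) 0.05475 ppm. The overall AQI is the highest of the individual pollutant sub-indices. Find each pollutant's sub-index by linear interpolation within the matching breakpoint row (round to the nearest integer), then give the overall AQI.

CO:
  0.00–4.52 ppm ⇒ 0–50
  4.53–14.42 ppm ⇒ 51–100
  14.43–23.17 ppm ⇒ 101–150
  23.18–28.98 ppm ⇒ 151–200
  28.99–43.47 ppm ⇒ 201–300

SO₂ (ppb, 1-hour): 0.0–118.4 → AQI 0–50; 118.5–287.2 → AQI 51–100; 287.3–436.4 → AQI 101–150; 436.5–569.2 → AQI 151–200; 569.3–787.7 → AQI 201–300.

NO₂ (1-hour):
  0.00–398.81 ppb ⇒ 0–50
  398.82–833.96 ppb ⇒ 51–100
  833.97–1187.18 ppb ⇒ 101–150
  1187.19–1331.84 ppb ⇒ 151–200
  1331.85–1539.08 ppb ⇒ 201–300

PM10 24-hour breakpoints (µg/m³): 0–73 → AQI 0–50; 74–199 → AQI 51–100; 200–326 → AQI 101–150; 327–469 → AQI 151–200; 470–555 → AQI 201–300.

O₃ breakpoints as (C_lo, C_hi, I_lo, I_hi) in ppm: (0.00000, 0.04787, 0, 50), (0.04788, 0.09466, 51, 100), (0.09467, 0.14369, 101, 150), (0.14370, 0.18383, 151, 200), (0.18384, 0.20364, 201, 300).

CO 35.72: bracket 28.99–43.47 → index 201–300; slope 99/14.48, offset 6.73.
AQI = 201 + 99/14.48·6.73 ≈ 247.01 ⇒ 247.
SO₂: 464.7 lies in 436.5–569.2, so I_lo=151, I_hi=200, C_lo=436.5, C_hi=569.2.
(200−151)/(569.2−436.5) × (464.7−436.5) + 151 = 49/132.7 × 28.2 + 151 ≈ 161.41 → 161.
NO₂: row 1331.85–1539.08 (AQI 201–300). (300−201)·(1389.16−1331.85)/(1539.08−1331.85) + 201 = 99·57.31/207.23 + 201 ≈ 228.38 → 228.
PM10: 128 ∈ [74, 199] ↔ index [51, 100].
51 + (128−74)·(100−51)/(199−74) = 51 + 54·49/125 ≈ 72.17, so AQI = 72.
O₃ 0.05475: bracket 0.04788–0.09466 → index 51–100; slope 49/0.04678, offset 0.00687.
AQI = 51 + 49/0.04678·0.00687 ≈ 58.20 ⇒ 58.
Sub-indices: CO→247, SO₂→161, NO₂→228, PM10→72, O₃→58. Overall AQI = max = 247; dominant pollutant is CO.
AQI 247: Very Unhealthy.

247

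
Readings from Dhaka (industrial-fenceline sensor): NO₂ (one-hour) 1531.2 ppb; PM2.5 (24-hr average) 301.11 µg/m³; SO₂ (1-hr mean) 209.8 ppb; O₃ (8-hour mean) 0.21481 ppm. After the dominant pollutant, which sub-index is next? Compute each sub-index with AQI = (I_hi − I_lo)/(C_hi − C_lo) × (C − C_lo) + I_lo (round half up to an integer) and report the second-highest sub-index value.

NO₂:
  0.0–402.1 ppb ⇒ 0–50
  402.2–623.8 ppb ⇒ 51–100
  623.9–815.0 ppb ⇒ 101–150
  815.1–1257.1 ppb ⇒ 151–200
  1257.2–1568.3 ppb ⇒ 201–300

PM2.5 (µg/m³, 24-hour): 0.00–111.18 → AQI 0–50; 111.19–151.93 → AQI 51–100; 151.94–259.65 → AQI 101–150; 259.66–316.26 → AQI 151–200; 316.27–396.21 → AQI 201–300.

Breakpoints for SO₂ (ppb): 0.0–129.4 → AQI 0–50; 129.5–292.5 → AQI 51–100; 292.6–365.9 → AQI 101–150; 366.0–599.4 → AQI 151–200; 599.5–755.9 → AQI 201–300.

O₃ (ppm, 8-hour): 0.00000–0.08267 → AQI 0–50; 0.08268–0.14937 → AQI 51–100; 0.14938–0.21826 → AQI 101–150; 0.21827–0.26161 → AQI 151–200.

NO₂: 1531.2 ∈ [1257.2, 1568.3] ↔ index [201, 300].
201 + (1531.2−1257.2)·(300−201)/(1568.3−1257.2) = 201 + 274.0·99/311.1 ≈ 288.19, so AQI = 288.
PM2.5: 301.11 ∈ [259.66, 316.26] ↔ index [151, 200].
151 + (301.11−259.66)·(200−151)/(316.26−259.66) = 151 + 41.45·49/56.60 ≈ 186.88, so AQI = 187.
SO₂: 209.8 ∈ [129.5, 292.5] ↔ index [51, 100].
51 + (209.8−129.5)·(100−51)/(292.5−129.5) = 51 + 80.3·49/163.0 ≈ 75.14, so AQI = 75.
O₃: 0.21481 ∈ [0.14938, 0.21826] ↔ index [101, 150].
101 + (0.21481−0.14938)·(150−101)/(0.21826−0.14938) = 101 + 0.06543·49/0.06888 ≈ 147.55, so AQI = 148.
Sub-indices: NO₂→288, PM2.5→187, SO₂→75, O₃→148. Ranked high→low: 288, 187, 148, 75. Second-highest sub-index = 187.

187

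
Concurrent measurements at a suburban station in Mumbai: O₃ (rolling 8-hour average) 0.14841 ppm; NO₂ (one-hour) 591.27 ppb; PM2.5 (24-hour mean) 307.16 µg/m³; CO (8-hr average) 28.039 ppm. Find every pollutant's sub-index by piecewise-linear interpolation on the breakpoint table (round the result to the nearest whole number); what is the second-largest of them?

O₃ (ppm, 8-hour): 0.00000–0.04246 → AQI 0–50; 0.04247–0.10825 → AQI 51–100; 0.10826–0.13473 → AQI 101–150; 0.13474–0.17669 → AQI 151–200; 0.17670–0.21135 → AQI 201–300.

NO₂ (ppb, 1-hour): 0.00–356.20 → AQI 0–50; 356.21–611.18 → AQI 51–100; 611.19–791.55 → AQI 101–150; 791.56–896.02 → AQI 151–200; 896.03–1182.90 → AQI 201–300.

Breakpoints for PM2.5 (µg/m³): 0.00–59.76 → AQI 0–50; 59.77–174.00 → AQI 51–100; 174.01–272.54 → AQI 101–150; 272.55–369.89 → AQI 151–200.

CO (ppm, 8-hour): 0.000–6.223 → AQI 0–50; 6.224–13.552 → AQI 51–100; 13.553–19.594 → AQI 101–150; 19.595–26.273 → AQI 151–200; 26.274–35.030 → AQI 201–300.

168

O₃: 0.14841 lies in 0.13474–0.17669, so I_lo=151, I_hi=200, C_lo=0.13474, C_hi=0.17669.
(200−151)/(0.17669−0.13474) × (0.14841−0.13474) + 151 = 49/0.04195 × 0.01367 + 151 ≈ 166.97 → 167.
NO₂: 591.27 ∈ [356.21, 611.18] ↔ index [51, 100].
51 + (591.27−356.21)·(100−51)/(611.18−356.21) = 51 + 235.06·49/254.97 ≈ 96.17, so AQI = 96.
PM2.5 307.16: bracket 272.55–369.89 → index 151–200; slope 49/97.34, offset 34.61.
AQI = 151 + 49/97.34·34.61 ≈ 168.42 ⇒ 168.
CO: row 26.274–35.030 (AQI 201–300). (300−201)·(28.039−26.274)/(35.030−26.274) + 201 = 99·1.765/8.756 + 201 ≈ 220.96 → 221.
Sub-indices: O₃→167, NO₂→96, PM2.5→168, CO→221. Ranked high→low: 221, 168, 167, 96. Second-highest sub-index = 168.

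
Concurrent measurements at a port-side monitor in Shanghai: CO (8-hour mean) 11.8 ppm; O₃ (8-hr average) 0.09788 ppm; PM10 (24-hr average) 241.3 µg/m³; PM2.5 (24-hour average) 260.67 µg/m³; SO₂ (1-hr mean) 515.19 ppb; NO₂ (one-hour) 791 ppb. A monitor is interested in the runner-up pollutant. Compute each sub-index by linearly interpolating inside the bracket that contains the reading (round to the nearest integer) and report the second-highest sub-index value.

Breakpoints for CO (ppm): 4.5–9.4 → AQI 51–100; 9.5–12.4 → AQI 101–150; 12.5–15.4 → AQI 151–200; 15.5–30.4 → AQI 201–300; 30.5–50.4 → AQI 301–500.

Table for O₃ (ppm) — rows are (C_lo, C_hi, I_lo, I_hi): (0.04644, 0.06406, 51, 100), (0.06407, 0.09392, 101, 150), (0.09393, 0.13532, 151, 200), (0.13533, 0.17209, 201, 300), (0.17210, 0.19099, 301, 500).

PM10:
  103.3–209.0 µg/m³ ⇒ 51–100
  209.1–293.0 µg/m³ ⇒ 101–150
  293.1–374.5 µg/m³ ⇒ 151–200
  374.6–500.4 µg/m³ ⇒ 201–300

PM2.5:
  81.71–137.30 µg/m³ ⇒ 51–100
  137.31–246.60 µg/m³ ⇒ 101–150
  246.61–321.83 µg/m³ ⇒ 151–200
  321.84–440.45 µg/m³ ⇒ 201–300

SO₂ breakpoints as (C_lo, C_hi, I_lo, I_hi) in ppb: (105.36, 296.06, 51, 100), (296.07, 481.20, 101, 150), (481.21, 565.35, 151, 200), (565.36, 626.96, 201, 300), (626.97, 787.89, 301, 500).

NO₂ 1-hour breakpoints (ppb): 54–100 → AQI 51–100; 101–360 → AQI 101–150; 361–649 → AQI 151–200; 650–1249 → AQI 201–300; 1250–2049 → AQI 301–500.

171

CO 11.8: bracket 9.5–12.4 → index 101–150; slope 49/2.9, offset 2.3.
AQI = 101 + 49/2.9·2.3 ≈ 139.86 ⇒ 140.
O₃: 0.09788 ∈ [0.09393, 0.13532] ↔ index [151, 200].
151 + (0.09788−0.09393)·(200−151)/(0.13532−0.09393) = 151 + 0.00395·49/0.04139 ≈ 155.68, so AQI = 156.
PM10 241.3: bracket 209.1–293.0 → index 101–150; slope 49/83.9, offset 32.2.
AQI = 101 + 49/83.9·32.2 ≈ 119.81 ⇒ 120.
PM2.5 260.67: bracket 246.61–321.83 → index 151–200; slope 49/75.22, offset 14.06.
AQI = 151 + 49/75.22·14.06 ≈ 160.16 ⇒ 160.
SO₂ 515.19: bracket 481.21–565.35 → index 151–200; slope 49/84.14, offset 33.98.
AQI = 151 + 49/84.14·33.98 ≈ 170.79 ⇒ 171.
NO₂ 791: bracket 650–1249 → index 201–300; slope 99/599, offset 141.
AQI = 201 + 99/599·141 ≈ 224.30 ⇒ 224.
Sub-indices: CO→140, O₃→156, PM10→120, PM2.5→160, SO₂→171, NO₂→224. Ranked high→low: 224, 171, 160, 156, 140, 120. Second-highest sub-index = 171.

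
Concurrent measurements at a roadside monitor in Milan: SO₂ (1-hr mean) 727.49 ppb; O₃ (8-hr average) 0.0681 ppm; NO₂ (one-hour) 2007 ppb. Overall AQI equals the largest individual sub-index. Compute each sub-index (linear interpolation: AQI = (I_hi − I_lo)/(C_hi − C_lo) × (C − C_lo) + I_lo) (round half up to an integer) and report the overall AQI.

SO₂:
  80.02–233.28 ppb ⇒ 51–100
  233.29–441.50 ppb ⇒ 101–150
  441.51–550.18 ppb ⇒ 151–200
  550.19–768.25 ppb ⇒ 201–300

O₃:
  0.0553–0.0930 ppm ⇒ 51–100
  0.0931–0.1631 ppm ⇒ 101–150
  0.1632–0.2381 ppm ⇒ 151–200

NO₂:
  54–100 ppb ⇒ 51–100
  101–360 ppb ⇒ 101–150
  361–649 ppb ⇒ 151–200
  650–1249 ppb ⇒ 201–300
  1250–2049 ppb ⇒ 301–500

490

SO₂: 727.49 lies in 550.19–768.25, so I_lo=201, I_hi=300, C_lo=550.19, C_hi=768.25.
(300−201)/(768.25−550.19) × (727.49−550.19) + 201 = 99/218.06 × 177.30 + 201 ≈ 281.49 → 281.
O₃: 0.0681 lies in 0.0553–0.0930, so I_lo=51, I_hi=100, C_lo=0.0553, C_hi=0.0930.
(100−51)/(0.0930−0.0553) × (0.0681−0.0553) + 51 = 49/0.0377 × 0.0128 + 51 ≈ 67.64 → 68.
NO₂: 2007 lies in 1250–2049, so I_lo=301, I_hi=500, C_lo=1250, C_hi=2049.
(500−301)/(2049−1250) × (2007−1250) + 301 = 199/799 × 757 + 301 ≈ 489.54 → 490.
Sub-indices: SO₂→281, O₃→68, NO₂→490. Overall AQI = max = 490; dominant pollutant is NO₂.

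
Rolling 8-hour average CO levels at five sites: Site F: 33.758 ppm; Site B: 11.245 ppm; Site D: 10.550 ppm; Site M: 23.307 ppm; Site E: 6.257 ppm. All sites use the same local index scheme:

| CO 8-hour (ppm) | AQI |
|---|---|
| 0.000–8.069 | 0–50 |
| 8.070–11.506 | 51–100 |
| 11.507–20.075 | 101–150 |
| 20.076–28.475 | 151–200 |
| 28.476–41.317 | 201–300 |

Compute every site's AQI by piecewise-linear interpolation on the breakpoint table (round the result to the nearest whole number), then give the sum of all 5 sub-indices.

633

Site F: row 28.476–41.317 (AQI 201–300). (300−201)·(33.758−28.476)/(41.317−28.476) + 201 = 99·5.282/12.841 + 201 ≈ 241.72 → 242.
Site B: row 8.070–11.506 (AQI 51–100). (100−51)·(11.245−8.070)/(11.506−8.070) + 51 = 49·3.175/3.436 + 51 ≈ 96.28 → 96.
Site D 10.550: bracket 8.070–11.506 → index 51–100; slope 49/3.436, offset 2.480.
AQI = 51 + 49/3.436·2.480 ≈ 86.37 ⇒ 86.
Site M: row 20.076–28.475 (AQI 151–200). (200−151)·(23.307−20.076)/(28.475−20.076) + 151 = 49·3.231/8.399 + 151 ≈ 169.85 → 170.
Site E: 6.257 ∈ [0.000, 8.069] ↔ index [0, 50].
0 + (6.257−0.000)·(50−0)/(8.069−0.000) = 0 + 6.257·50/8.069 ≈ 38.77, so AQI = 39.
AQIs: Site F=242, Site B=96, Site D=86, Site M=170, Site E=39. Sum = 242 + 96 + 86 + 170 + 39 = 633.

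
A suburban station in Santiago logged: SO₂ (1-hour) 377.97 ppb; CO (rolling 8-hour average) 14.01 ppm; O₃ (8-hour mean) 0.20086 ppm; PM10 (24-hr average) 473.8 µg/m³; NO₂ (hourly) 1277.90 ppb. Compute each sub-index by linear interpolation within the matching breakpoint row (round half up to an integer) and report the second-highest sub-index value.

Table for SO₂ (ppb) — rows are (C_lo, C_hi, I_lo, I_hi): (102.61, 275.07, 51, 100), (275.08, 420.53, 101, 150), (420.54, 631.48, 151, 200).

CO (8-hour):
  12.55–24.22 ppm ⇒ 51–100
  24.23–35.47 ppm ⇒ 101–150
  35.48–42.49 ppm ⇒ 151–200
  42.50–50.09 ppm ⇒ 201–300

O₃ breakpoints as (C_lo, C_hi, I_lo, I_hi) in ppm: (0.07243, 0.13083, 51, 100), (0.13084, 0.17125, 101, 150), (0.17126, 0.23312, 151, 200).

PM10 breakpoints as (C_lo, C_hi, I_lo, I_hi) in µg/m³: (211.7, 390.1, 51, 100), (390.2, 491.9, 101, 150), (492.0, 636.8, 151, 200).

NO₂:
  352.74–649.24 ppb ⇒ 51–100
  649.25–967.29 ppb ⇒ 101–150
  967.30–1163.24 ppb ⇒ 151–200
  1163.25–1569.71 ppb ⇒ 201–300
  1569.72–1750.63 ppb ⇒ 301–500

174

SO₂: 377.97 lies in 275.08–420.53, so I_lo=101, I_hi=150, C_lo=275.08, C_hi=420.53.
(150−101)/(420.53−275.08) × (377.97−275.08) + 101 = 49/145.45 × 102.89 + 101 ≈ 135.66 → 136.
CO: 14.01 lies in 12.55–24.22, so I_lo=51, I_hi=100, C_lo=12.55, C_hi=24.22.
(100−51)/(24.22−12.55) × (14.01−12.55) + 51 = 49/11.67 × 1.46 + 51 ≈ 57.13 → 57.
O₃: 0.20086 ∈ [0.17126, 0.23312] ↔ index [151, 200].
151 + (0.20086−0.17126)·(200−151)/(0.23312−0.17126) = 151 + 0.02960·49/0.06186 ≈ 174.45, so AQI = 174.
PM10: 473.8 ∈ [390.2, 491.9] ↔ index [101, 150].
101 + (473.8−390.2)·(150−101)/(491.9−390.2) = 101 + 83.6·49/101.7 ≈ 141.28, so AQI = 141.
NO₂: row 1163.25–1569.71 (AQI 201–300). (300−201)·(1277.90−1163.25)/(1569.71−1163.25) + 201 = 99·114.65/406.46 + 201 ≈ 228.92 → 229.
Sub-indices: SO₂→136, CO→57, O₃→174, PM10→141, NO₂→229. Ranked high→low: 229, 174, 141, 136, 57. Second-highest sub-index = 174.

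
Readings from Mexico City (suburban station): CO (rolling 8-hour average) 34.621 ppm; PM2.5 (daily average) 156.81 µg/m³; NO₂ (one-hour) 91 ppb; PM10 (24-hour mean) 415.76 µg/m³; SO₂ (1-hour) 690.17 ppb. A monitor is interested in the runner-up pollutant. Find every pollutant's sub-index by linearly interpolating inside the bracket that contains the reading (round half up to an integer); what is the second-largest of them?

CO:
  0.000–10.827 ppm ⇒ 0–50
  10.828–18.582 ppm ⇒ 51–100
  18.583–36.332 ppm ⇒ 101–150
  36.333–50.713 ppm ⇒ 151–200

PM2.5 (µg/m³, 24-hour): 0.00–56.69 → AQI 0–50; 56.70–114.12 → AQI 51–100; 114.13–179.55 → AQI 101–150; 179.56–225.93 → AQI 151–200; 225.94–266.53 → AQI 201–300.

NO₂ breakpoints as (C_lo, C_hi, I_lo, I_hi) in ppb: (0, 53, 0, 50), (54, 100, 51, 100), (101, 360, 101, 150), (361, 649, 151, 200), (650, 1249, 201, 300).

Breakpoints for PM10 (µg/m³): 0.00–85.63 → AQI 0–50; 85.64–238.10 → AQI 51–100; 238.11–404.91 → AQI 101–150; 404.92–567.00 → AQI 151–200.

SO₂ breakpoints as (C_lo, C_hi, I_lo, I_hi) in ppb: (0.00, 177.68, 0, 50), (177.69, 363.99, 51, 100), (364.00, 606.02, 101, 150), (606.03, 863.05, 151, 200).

CO 34.621: bracket 18.583–36.332 → index 101–150; slope 49/17.749, offset 16.038.
AQI = 101 + 49/17.749·16.038 ≈ 145.28 ⇒ 145.
PM2.5: 156.81 ∈ [114.13, 179.55] ↔ index [101, 150].
101 + (156.81−114.13)·(150−101)/(179.55−114.13) = 101 + 42.68·49/65.42 ≈ 132.97, so AQI = 133.
NO₂: 91 lies in 54–100, so I_lo=51, I_hi=100, C_lo=54, C_hi=100.
(100−51)/(100−54) × (91−54) + 51 = 49/46 × 37 + 51 ≈ 90.41 → 90.
PM10 415.76: bracket 404.92–567.00 → index 151–200; slope 49/162.08, offset 10.84.
AQI = 151 + 49/162.08·10.84 ≈ 154.28 ⇒ 154.
SO₂ 690.17: bracket 606.03–863.05 → index 151–200; slope 49/257.02, offset 84.14.
AQI = 151 + 49/257.02·84.14 ≈ 167.04 ⇒ 167.
Sub-indices: CO→145, PM2.5→133, NO₂→90, PM10→154, SO₂→167. Ranked high→low: 167, 154, 145, 133, 90. Second-highest sub-index = 154.

154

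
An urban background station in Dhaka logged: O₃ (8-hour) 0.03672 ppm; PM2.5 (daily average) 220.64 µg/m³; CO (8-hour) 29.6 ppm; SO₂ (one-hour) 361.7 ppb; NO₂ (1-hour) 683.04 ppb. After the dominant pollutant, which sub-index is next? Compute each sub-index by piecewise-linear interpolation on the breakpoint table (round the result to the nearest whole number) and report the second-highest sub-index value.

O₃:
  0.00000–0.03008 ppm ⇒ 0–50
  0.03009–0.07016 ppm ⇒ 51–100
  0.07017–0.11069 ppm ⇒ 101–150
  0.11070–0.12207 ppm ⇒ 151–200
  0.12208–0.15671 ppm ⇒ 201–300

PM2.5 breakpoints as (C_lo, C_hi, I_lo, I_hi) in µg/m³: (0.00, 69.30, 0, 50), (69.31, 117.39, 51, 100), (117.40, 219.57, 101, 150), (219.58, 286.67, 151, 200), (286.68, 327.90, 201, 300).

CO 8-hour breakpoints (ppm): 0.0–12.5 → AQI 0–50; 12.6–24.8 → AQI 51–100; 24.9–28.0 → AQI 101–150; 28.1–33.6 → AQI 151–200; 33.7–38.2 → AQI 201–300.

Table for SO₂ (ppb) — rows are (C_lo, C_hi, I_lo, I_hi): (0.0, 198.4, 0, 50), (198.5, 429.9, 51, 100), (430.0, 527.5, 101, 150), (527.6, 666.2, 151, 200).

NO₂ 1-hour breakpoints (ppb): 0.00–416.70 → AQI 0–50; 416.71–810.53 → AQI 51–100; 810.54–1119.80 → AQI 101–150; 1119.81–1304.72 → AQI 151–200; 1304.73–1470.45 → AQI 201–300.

O₃ 0.03672: bracket 0.03009–0.07016 → index 51–100; slope 49/0.04007, offset 0.00663.
AQI = 51 + 49/0.04007·0.00663 ≈ 59.11 ⇒ 59.
PM2.5: row 219.58–286.67 (AQI 151–200). (200−151)·(220.64−219.58)/(286.67−219.58) + 151 = 49·1.06/67.09 + 151 ≈ 151.77 → 152.
CO 29.6: bracket 28.1–33.6 → index 151–200; slope 49/5.5, offset 1.5.
AQI = 151 + 49/5.5·1.5 ≈ 164.36 ⇒ 164.
SO₂: 361.7 ∈ [198.5, 429.9] ↔ index [51, 100].
51 + (361.7−198.5)·(100−51)/(429.9−198.5) = 51 + 163.2·49/231.4 ≈ 85.56, so AQI = 86.
NO₂: 683.04 lies in 416.71–810.53, so I_lo=51, I_hi=100, C_lo=416.71, C_hi=810.53.
(100−51)/(810.53−416.71) × (683.04−416.71) + 51 = 49/393.82 × 266.33 + 51 ≈ 84.14 → 84.
Sub-indices: O₃→59, PM2.5→152, CO→164, SO₂→86, NO₂→84. Ranked high→low: 164, 152, 86, 84, 59. Second-highest sub-index = 152.

152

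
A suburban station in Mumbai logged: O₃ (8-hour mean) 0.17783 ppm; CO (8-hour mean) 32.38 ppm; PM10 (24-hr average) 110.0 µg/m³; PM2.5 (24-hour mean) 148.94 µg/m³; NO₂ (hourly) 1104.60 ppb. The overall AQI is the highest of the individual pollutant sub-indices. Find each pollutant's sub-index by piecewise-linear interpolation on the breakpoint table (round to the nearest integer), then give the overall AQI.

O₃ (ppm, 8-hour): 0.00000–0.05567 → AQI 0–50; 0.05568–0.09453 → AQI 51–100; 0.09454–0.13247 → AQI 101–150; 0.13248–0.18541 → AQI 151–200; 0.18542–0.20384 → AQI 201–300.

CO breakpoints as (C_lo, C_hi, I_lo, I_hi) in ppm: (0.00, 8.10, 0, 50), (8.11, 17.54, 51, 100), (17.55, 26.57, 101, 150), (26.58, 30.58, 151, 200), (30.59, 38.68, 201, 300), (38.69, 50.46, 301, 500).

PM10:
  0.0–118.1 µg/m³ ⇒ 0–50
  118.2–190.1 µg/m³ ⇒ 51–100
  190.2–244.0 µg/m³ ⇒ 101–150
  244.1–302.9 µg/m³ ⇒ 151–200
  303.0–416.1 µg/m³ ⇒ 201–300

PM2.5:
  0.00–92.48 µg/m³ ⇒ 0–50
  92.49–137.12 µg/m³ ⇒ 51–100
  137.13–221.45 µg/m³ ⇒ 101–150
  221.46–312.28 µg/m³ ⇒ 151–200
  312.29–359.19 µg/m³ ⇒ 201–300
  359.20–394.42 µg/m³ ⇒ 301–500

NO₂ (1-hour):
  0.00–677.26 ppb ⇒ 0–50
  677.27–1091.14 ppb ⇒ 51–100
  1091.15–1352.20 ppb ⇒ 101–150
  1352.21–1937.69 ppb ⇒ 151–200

O₃: row 0.13248–0.18541 (AQI 151–200). (200−151)·(0.17783−0.13248)/(0.18541−0.13248) + 151 = 49·0.04535/0.05293 + 151 ≈ 192.98 → 193.
CO: 32.38 lies in 30.59–38.68, so I_lo=201, I_hi=300, C_lo=30.59, C_hi=38.68.
(300−201)/(38.68−30.59) × (32.38−30.59) + 201 = 99/8.09 × 1.79 + 201 ≈ 222.90 → 223.
PM10 110.0: bracket 0.0–118.1 → index 0–50; slope 50/118.1, offset 110.0.
AQI = 0 + 50/118.1·110.0 ≈ 46.57 ⇒ 47.
PM2.5 148.94: bracket 137.13–221.45 → index 101–150; slope 49/84.32, offset 11.81.
AQI = 101 + 49/84.32·11.81 ≈ 107.86 ⇒ 108.
NO₂: row 1091.15–1352.20 (AQI 101–150). (150−101)·(1104.60−1091.15)/(1352.20−1091.15) + 101 = 49·13.45/261.05 + 101 ≈ 103.52 → 104.
Sub-indices: O₃→193, CO→223, PM10→47, PM2.5→108, NO₂→104. Overall AQI = max = 223; dominant pollutant is CO.

223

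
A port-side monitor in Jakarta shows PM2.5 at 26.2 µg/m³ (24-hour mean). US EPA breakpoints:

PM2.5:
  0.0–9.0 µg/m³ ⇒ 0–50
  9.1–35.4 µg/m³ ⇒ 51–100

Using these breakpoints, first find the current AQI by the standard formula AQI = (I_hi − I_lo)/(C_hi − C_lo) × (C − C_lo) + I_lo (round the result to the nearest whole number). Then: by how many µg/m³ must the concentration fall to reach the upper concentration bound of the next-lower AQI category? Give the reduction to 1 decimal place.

PM2.5 26.2: bracket 9.1–35.4 → index 51–100; slope 49/26.3, offset 17.1.
AQI = 51 + 49/26.3·17.1 ≈ 82.86 ⇒ 83.
Current AQI 83 is in the Moderate range (51–100). The next-lower category tops out at AQI 50, whose upper concentration bound is 9.0 µg/m³.
Reduction needed = 26.2 − 9.0 = 17.2 µg/m³.

17.2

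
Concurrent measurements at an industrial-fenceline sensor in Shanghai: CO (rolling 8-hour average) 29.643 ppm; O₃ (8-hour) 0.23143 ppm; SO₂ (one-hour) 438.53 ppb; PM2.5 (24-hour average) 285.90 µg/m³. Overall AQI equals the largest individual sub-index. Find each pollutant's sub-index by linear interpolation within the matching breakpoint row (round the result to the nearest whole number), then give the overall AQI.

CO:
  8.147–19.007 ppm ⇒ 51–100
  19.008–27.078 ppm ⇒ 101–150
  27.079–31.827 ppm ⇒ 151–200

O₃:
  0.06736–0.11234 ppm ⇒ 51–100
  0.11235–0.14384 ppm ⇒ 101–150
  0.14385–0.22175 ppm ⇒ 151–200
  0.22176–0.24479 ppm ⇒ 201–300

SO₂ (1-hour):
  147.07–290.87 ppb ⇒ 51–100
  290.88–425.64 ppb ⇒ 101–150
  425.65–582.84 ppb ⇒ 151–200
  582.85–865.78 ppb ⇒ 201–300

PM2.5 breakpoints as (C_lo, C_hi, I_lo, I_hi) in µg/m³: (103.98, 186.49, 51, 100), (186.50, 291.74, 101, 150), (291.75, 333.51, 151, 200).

243

CO 29.643: bracket 27.079–31.827 → index 151–200; slope 49/4.748, offset 2.564.
AQI = 151 + 49/4.748·2.564 ≈ 177.46 ⇒ 177.
O₃: 0.23143 lies in 0.22176–0.24479, so I_lo=201, I_hi=300, C_lo=0.22176, C_hi=0.24479.
(300−201)/(0.24479−0.22176) × (0.23143−0.22176) + 201 = 99/0.02303 × 0.00967 + 201 ≈ 242.57 → 243.
SO₂: 438.53 lies in 425.65–582.84, so I_lo=151, I_hi=200, C_lo=425.65, C_hi=582.84.
(200−151)/(582.84−425.65) × (438.53−425.65) + 151 = 49/157.19 × 12.88 + 151 ≈ 155.02 → 155.
PM2.5: row 186.50–291.74 (AQI 101–150). (150−101)·(285.90−186.50)/(291.74−186.50) + 101 = 49·99.40/105.24 + 101 ≈ 147.28 → 147.
Sub-indices: CO→177, O₃→243, SO₂→155, PM2.5→147. Overall AQI = max = 243; dominant pollutant is O₃.
AQI 243: Very Unhealthy.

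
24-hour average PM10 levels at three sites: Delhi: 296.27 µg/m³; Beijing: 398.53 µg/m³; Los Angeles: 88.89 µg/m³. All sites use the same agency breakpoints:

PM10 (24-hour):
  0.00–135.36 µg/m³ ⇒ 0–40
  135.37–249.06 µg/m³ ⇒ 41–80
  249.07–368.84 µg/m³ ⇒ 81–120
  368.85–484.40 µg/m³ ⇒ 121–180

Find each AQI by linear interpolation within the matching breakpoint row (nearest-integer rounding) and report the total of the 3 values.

258

Delhi: 296.27 ∈ [249.07, 368.84] ↔ index [81, 120].
81 + (296.27−249.07)·(120−81)/(368.84−249.07) = 81 + 47.20·39/119.77 ≈ 96.37, so AQI = 96.
Beijing 398.53: bracket 368.85–484.40 → index 121–180; slope 59/115.55, offset 29.68.
AQI = 121 + 59/115.55·29.68 ≈ 136.15 ⇒ 136.
Los Angeles 88.89: bracket 0.00–135.36 → index 0–40; slope 40/135.36, offset 88.89.
AQI = 0 + 40/135.36·88.89 ≈ 26.27 ⇒ 26.
AQIs: Delhi=96, Beijing=136, Los Angeles=26. Sum = 96 + 136 + 26 = 258.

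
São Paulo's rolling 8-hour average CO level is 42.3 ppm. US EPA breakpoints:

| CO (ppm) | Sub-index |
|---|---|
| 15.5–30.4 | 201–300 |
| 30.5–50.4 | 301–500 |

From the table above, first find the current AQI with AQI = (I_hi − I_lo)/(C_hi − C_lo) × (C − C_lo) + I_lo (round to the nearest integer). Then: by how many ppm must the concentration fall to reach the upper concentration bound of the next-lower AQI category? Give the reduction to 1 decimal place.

11.9

CO: 42.3 lies in 30.5–50.4, so I_lo=301, I_hi=500, C_lo=30.5, C_hi=50.4.
(500−301)/(50.4−30.5) × (42.3−30.5) + 301 = 199/19.9 × 11.8 + 301 ≈ 419.00 → 419.
Current AQI 419 is in the Hazardous range (301–500). The next-lower category tops out at AQI 300, whose upper concentration bound is 30.4 ppm.
Reduction needed = 42.3 − 30.4 = 11.9 ppm.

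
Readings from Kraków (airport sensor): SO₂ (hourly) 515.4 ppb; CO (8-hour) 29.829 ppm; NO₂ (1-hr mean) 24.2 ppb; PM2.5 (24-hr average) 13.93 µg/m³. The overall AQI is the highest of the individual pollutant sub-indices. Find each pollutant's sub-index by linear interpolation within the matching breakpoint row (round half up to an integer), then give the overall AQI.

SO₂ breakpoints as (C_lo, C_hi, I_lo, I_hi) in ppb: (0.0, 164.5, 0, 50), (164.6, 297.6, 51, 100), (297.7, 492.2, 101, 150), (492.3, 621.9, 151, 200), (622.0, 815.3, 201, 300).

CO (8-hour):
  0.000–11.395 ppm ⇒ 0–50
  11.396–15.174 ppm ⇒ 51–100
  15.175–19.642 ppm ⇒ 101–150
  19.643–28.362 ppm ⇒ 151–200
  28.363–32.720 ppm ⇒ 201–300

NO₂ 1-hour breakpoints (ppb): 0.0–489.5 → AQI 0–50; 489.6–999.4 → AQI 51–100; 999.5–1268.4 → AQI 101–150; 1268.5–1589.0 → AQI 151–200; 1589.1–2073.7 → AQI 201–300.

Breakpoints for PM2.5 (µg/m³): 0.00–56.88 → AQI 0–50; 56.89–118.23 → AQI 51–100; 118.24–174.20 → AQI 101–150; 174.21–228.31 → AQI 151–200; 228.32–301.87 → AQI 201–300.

234

SO₂ 515.4: bracket 492.3–621.9 → index 151–200; slope 49/129.6, offset 23.1.
AQI = 151 + 49/129.6·23.1 ≈ 159.73 ⇒ 160.
CO: 29.829 lies in 28.363–32.720, so I_lo=201, I_hi=300, C_lo=28.363, C_hi=32.720.
(300−201)/(32.720−28.363) × (29.829−28.363) + 201 = 99/4.357 × 1.466 + 201 ≈ 234.31 → 234.
NO₂: 24.2 ∈ [0.0, 489.5] ↔ index [0, 50].
0 + (24.2−0.0)·(50−0)/(489.5−0.0) = 0 + 24.2·50/489.5 ≈ 2.47, so AQI = 2.
PM2.5: 13.93 lies in 0.00–56.88, so I_lo=0, I_hi=50, C_lo=0.00, C_hi=56.88.
(50−0)/(56.88−0.00) × (13.93−0.00) + 0 = 50/56.88 × 13.93 + 0 ≈ 12.25 → 12.
Sub-indices: SO₂→160, CO→234, NO₂→2, PM2.5→12. Overall AQI = max = 234; dominant pollutant is CO.
AQI 234: Very Unhealthy.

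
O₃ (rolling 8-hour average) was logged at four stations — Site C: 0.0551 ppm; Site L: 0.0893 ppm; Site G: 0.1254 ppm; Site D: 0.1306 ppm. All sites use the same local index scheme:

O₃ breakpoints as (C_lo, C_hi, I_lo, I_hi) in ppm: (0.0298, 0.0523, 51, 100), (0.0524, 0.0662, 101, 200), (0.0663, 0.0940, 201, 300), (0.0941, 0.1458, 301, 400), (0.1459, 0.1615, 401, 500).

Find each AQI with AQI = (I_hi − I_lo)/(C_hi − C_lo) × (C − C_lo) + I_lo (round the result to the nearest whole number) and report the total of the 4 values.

1135

Site C: row 0.0524–0.0662 (AQI 101–200). (200−101)·(0.0551−0.0524)/(0.0662−0.0524) + 101 = 99·0.0027/0.0138 + 101 ≈ 120.37 → 120.
Site L: row 0.0663–0.0940 (AQI 201–300). (300−201)·(0.0893−0.0663)/(0.0940−0.0663) + 201 = 99·0.0230/0.0277 + 201 ≈ 283.20 → 283.
Site G 0.1254: bracket 0.0941–0.1458 → index 301–400; slope 99/0.0517, offset 0.0313.
AQI = 301 + 99/0.0517·0.0313 ≈ 360.94 ⇒ 361.
Site D 0.1306: bracket 0.0941–0.1458 → index 301–400; slope 99/0.0517, offset 0.0365.
AQI = 301 + 99/0.0517·0.0365 ≈ 370.89 ⇒ 371.
AQIs: Site C=120, Site L=283, Site G=361, Site D=371. Sum = 120 + 283 + 361 + 371 = 1135.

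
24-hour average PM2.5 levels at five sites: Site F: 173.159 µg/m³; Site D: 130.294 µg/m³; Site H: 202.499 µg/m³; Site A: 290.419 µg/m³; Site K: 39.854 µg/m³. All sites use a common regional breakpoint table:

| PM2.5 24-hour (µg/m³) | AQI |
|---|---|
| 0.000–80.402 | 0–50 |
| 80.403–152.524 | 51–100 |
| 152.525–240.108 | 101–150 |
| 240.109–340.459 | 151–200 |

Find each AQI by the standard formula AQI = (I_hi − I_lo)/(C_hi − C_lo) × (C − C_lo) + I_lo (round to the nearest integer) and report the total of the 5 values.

Site F: row 152.525–240.108 (AQI 101–150). (150−101)·(173.159−152.525)/(240.108−152.525) + 101 = 49·20.634/87.583 + 101 ≈ 112.54 → 113.
Site D: row 80.403–152.524 (AQI 51–100). (100−51)·(130.294−80.403)/(152.524−80.403) + 51 = 49·49.891/72.121 + 51 ≈ 84.90 → 85.
Site H: 202.499 ∈ [152.525, 240.108] ↔ index [101, 150].
101 + (202.499−152.525)·(150−101)/(240.108−152.525) = 101 + 49.974·49/87.583 ≈ 128.96, so AQI = 129.
Site A: row 240.109–340.459 (AQI 151–200). (200−151)·(290.419−240.109)/(340.459−240.109) + 151 = 49·50.310/100.350 + 151 ≈ 175.57 → 176.
Site K 39.854: bracket 0.000–80.402 → index 0–50; slope 50/80.402, offset 39.854.
AQI = 0 + 50/80.402·39.854 ≈ 24.78 ⇒ 25.
AQIs: Site F=113, Site D=85, Site H=129, Site A=176, Site K=25. Sum = 113 + 85 + 129 + 176 + 25 = 528.

528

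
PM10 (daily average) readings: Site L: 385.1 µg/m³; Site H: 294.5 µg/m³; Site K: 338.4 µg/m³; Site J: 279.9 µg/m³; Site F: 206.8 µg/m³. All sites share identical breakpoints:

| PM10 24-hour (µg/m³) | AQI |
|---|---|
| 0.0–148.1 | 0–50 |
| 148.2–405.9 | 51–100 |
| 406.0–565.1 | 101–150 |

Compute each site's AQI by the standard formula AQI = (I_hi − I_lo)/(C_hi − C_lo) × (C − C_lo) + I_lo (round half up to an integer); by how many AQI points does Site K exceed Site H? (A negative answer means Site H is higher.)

8

Site L 385.1: bracket 148.2–405.9 → index 51–100; slope 49/257.7, offset 236.9.
AQI = 51 + 49/257.7·236.9 ≈ 96.05 ⇒ 96.
Site H: 294.5 lies in 148.2–405.9, so I_lo=51, I_hi=100, C_lo=148.2, C_hi=405.9.
(100−51)/(405.9−148.2) × (294.5−148.2) + 51 = 49/257.7 × 146.3 + 51 ≈ 78.82 → 79.
Site K: 338.4 ∈ [148.2, 405.9] ↔ index [51, 100].
51 + (338.4−148.2)·(100−51)/(405.9−148.2) = 51 + 190.2·49/257.7 ≈ 87.17, so AQI = 87.
Site J: 279.9 lies in 148.2–405.9, so I_lo=51, I_hi=100, C_lo=148.2, C_hi=405.9.
(100−51)/(405.9−148.2) × (279.9−148.2) + 51 = 49/257.7 × 131.7 + 51 ≈ 76.04 → 76.
Site F: 206.8 lies in 148.2–405.9, so I_lo=51, I_hi=100, C_lo=148.2, C_hi=405.9.
(100−51)/(405.9−148.2) × (206.8−148.2) + 51 = 49/257.7 × 58.6 + 51 ≈ 62.14 → 62.
AQIs: Site L=96, Site H=79, Site K=87, Site J=76, Site F=62. Site K (87) − Site H (79) = 8.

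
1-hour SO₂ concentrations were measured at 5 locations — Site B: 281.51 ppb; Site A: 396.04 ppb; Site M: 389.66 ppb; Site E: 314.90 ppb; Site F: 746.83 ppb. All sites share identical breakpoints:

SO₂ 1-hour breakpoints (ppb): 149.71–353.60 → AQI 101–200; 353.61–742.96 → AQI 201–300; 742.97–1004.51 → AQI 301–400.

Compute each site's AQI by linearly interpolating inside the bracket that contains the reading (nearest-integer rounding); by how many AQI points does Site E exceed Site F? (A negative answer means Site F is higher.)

Site B: 281.51 ∈ [149.71, 353.60] ↔ index [101, 200].
101 + (281.51−149.71)·(200−101)/(353.60−149.71) = 101 + 131.80·99/203.89 ≈ 165.00, so AQI = 165.
Site A: 396.04 lies in 353.61–742.96, so I_lo=201, I_hi=300, C_lo=353.61, C_hi=742.96.
(300−201)/(742.96−353.61) × (396.04−353.61) + 201 = 99/389.35 × 42.43 + 201 ≈ 211.79 → 212.
Site M 389.66: bracket 353.61–742.96 → index 201–300; slope 99/389.35, offset 36.05.
AQI = 201 + 99/389.35·36.05 ≈ 210.17 ⇒ 210.
Site E 314.90: bracket 149.71–353.60 → index 101–200; slope 99/203.89, offset 165.19.
AQI = 101 + 99/203.89·165.19 ≈ 181.21 ⇒ 181.
Site F 746.83: bracket 742.97–1004.51 → index 301–400; slope 99/261.54, offset 3.86.
AQI = 301 + 99/261.54·3.86 ≈ 302.46 ⇒ 302.
AQIs: Site B=165, Site A=212, Site M=210, Site E=181, Site F=302. Site E (181) − Site F (302) = -121.

-121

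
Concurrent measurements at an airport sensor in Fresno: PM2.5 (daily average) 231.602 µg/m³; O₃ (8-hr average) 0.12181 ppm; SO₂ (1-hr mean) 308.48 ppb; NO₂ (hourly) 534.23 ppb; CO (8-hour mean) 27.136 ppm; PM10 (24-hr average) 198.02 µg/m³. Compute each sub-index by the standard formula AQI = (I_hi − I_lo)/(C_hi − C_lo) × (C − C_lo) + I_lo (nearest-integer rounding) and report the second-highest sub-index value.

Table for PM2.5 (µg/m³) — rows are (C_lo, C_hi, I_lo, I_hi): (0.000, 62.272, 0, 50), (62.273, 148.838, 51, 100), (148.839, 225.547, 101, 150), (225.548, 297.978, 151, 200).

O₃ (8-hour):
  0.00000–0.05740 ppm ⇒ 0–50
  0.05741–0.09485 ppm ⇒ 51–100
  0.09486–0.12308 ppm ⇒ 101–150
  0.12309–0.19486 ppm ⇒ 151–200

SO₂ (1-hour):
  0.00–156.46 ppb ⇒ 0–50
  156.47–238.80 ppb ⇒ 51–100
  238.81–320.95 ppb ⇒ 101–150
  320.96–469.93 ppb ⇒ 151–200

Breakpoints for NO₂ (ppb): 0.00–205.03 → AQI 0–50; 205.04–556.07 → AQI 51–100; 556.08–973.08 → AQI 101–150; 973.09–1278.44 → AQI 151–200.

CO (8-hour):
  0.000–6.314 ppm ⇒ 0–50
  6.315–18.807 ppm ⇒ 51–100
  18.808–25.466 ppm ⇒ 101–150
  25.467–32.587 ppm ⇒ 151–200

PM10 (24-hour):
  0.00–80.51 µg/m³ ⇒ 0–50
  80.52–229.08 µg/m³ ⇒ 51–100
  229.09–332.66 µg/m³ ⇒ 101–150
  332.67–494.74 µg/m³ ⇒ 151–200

PM2.5 231.602: bracket 225.548–297.978 → index 151–200; slope 49/72.430, offset 6.054.
AQI = 151 + 49/72.430·6.054 ≈ 155.10 ⇒ 155.
O₃: row 0.09486–0.12308 (AQI 101–150). (150−101)·(0.12181−0.09486)/(0.12308−0.09486) + 101 = 49·0.02695/0.02822 + 101 ≈ 147.79 → 148.
SO₂: row 238.81–320.95 (AQI 101–150). (150−101)·(308.48−238.81)/(320.95−238.81) + 101 = 49·69.67/82.14 + 101 ≈ 142.56 → 143.
NO₂: 534.23 lies in 205.04–556.07, so I_lo=51, I_hi=100, C_lo=205.04, C_hi=556.07.
(100−51)/(556.07−205.04) × (534.23−205.04) + 51 = 49/351.03 × 329.19 + 51 ≈ 96.95 → 97.
CO: 27.136 lies in 25.467–32.587, so I_lo=151, I_hi=200, C_lo=25.467, C_hi=32.587.
(200−151)/(32.587−25.467) × (27.136−25.467) + 151 = 49/7.120 × 1.669 + 151 ≈ 162.49 → 162.
PM10: 198.02 ∈ [80.52, 229.08] ↔ index [51, 100].
51 + (198.02−80.52)·(100−51)/(229.08−80.52) = 51 + 117.50·49/148.56 ≈ 89.76, so AQI = 90.
Sub-indices: PM2.5→155, O₃→148, SO₂→143, NO₂→97, CO→162, PM10→90. Ranked high→low: 162, 155, 148, 143, 97, 90. Second-highest sub-index = 155.

155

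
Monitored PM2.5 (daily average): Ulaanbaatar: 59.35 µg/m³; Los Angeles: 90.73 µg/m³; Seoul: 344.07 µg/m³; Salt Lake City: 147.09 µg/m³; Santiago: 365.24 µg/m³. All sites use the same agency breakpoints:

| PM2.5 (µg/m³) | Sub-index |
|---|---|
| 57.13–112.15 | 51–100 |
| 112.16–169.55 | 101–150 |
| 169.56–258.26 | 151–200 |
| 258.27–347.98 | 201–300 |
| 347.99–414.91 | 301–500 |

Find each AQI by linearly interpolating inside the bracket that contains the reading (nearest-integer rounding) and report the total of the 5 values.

913

Ulaanbaatar 59.35: bracket 57.13–112.15 → index 51–100; slope 49/55.02, offset 2.22.
AQI = 51 + 49/55.02·2.22 ≈ 52.98 ⇒ 53.
Los Angeles 90.73: bracket 57.13–112.15 → index 51–100; slope 49/55.02, offset 33.60.
AQI = 51 + 49/55.02·33.60 ≈ 80.92 ⇒ 81.
Seoul 344.07: bracket 258.27–347.98 → index 201–300; slope 99/89.71, offset 85.80.
AQI = 201 + 99/89.71·85.80 ≈ 295.69 ⇒ 296.
Salt Lake City: 147.09 ∈ [112.16, 169.55] ↔ index [101, 150].
101 + (147.09−112.16)·(150−101)/(169.55−112.16) = 101 + 34.93·49/57.39 ≈ 130.82, so AQI = 131.
Santiago: 365.24 lies in 347.99–414.91, so I_lo=301, I_hi=500, C_lo=347.99, C_hi=414.91.
(500−301)/(414.91−347.99) × (365.24−347.99) + 301 = 199/66.92 × 17.25 + 301 ≈ 352.30 → 352.
AQIs: Ulaanbaatar=53, Los Angeles=81, Seoul=296, Salt Lake City=131, Santiago=352. Sum = 53 + 81 + 296 + 131 + 352 = 913.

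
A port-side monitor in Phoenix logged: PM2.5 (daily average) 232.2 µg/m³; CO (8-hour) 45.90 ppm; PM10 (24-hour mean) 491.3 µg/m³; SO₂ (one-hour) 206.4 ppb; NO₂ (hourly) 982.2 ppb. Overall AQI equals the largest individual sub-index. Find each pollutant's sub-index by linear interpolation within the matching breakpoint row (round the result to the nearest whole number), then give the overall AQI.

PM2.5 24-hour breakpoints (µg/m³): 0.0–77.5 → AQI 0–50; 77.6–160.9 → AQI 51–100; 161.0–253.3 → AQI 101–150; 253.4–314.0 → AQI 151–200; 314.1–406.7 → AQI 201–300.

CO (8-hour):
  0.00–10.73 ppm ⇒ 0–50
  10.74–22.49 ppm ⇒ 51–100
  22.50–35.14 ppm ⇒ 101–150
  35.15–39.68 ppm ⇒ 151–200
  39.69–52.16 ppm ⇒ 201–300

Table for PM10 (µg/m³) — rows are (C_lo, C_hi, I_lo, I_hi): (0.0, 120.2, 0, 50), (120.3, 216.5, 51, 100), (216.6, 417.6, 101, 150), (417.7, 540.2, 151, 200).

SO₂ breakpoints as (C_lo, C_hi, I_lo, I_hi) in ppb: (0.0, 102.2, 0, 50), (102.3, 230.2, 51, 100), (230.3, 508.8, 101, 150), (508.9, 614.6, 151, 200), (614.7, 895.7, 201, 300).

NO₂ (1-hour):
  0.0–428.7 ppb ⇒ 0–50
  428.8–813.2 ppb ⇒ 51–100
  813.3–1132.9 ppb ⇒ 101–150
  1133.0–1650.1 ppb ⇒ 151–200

250

PM2.5: row 161.0–253.3 (AQI 101–150). (150−101)·(232.2−161.0)/(253.3−161.0) + 101 = 49·71.2/92.3 + 101 ≈ 138.80 → 139.
CO: 45.90 ∈ [39.69, 52.16] ↔ index [201, 300].
201 + (45.90−39.69)·(300−201)/(52.16−39.69) = 201 + 6.21·99/12.47 ≈ 250.30, so AQI = 250.
PM10 491.3: bracket 417.7–540.2 → index 151–200; slope 49/122.5, offset 73.6.
AQI = 151 + 49/122.5·73.6 ≈ 180.44 ⇒ 180.
SO₂ 206.4: bracket 102.3–230.2 → index 51–100; slope 49/127.9, offset 104.1.
AQI = 51 + 49/127.9·104.1 ≈ 90.88 ⇒ 91.
NO₂: 982.2 ∈ [813.3, 1132.9] ↔ index [101, 150].
101 + (982.2−813.3)·(150−101)/(1132.9−813.3) = 101 + 168.9·49/319.6 ≈ 126.90, so AQI = 127.
Sub-indices: PM2.5→139, CO→250, PM10→180, SO₂→91, NO₂→127. Overall AQI = max = 250; dominant pollutant is CO.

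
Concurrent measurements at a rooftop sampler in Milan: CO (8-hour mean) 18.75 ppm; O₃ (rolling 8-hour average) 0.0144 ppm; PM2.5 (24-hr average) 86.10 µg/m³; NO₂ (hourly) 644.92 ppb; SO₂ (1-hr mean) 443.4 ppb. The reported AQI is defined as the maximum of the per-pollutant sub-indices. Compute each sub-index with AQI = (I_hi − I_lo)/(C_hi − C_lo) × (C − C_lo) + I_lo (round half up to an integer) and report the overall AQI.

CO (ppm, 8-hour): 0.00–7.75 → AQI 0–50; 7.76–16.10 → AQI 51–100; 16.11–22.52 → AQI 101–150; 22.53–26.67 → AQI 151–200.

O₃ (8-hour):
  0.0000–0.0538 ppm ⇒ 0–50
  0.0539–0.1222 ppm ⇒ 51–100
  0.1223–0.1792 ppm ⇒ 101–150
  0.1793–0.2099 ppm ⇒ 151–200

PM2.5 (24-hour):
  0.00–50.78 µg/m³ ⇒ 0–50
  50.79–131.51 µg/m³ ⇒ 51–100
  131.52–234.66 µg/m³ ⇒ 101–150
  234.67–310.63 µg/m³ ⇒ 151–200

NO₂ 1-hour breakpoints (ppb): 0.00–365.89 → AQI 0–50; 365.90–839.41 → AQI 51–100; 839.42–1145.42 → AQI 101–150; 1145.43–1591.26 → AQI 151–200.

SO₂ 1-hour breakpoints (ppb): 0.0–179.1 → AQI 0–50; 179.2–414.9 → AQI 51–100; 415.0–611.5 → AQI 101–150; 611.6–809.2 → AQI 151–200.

121

CO 18.75: bracket 16.11–22.52 → index 101–150; slope 49/6.41, offset 2.64.
AQI = 101 + 49/6.41·2.64 ≈ 121.18 ⇒ 121.
O₃: row 0.0000–0.0538 (AQI 0–50). (50−0)·(0.0144−0.0000)/(0.0538−0.0000) + 0 = 50·0.0144/0.0538 + 0 ≈ 13.38 → 13.
PM2.5: 86.10 lies in 50.79–131.51, so I_lo=51, I_hi=100, C_lo=50.79, C_hi=131.51.
(100−51)/(131.51−50.79) × (86.10−50.79) + 51 = 49/80.72 × 35.31 + 51 ≈ 72.43 → 72.
NO₂ 644.92: bracket 365.90–839.41 → index 51–100; slope 49/473.51, offset 279.02.
AQI = 51 + 49/473.51·279.02 ≈ 79.87 ⇒ 80.
SO₂: 443.4 lies in 415.0–611.5, so I_lo=101, I_hi=150, C_lo=415.0, C_hi=611.5.
(150−101)/(611.5−415.0) × (443.4−415.0) + 101 = 49/196.5 × 28.4 + 101 ≈ 108.08 → 108.
Sub-indices: CO→121, O₃→13, PM2.5→72, NO₂→80, SO₂→108. Overall AQI = max = 121; dominant pollutant is CO.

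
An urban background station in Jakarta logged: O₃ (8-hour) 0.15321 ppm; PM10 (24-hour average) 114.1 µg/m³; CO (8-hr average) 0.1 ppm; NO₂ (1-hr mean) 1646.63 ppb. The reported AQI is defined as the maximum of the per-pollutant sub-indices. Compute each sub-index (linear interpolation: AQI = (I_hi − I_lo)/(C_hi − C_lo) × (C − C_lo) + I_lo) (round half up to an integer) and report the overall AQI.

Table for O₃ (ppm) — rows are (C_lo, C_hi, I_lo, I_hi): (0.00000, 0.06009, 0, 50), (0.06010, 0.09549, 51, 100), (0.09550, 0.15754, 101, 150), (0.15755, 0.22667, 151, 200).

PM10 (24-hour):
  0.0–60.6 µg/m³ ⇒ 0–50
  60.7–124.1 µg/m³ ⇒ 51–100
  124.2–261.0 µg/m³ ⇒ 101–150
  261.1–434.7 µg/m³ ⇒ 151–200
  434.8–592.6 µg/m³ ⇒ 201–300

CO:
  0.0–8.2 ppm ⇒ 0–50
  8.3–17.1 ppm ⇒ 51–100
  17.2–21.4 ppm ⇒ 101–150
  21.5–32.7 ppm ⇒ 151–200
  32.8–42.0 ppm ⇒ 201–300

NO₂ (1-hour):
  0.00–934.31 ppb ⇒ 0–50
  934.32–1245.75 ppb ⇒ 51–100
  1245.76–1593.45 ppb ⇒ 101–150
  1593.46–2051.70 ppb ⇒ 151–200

157

O₃: 0.15321 lies in 0.09550–0.15754, so I_lo=101, I_hi=150, C_lo=0.09550, C_hi=0.15754.
(150−101)/(0.15754−0.09550) × (0.15321−0.09550) + 101 = 49/0.06204 × 0.05771 + 101 ≈ 146.58 → 147.
PM10: row 60.7–124.1 (AQI 51–100). (100−51)·(114.1−60.7)/(124.1−60.7) + 51 = 49·53.4/63.4 + 51 ≈ 92.27 → 92.
CO: row 0.0–8.2 (AQI 0–50). (50−0)·(0.1−0.0)/(8.2−0.0) + 0 = 50·0.1/8.2 + 0 ≈ 0.61 → 1.
NO₂: 1646.63 ∈ [1593.46, 2051.70] ↔ index [151, 200].
151 + (1646.63−1593.46)·(200−151)/(2051.70−1593.46) = 151 + 53.17·49/458.24 ≈ 156.69, so AQI = 157.
Sub-indices: O₃→147, PM10→92, CO→1, NO₂→157. Overall AQI = max = 157; dominant pollutant is NO₂.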